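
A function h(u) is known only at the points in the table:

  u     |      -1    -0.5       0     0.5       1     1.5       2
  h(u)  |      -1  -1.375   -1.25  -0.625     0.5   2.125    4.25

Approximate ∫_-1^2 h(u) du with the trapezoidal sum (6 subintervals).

0.5

Δu = 0.5.
T_6 = (0.5/2)·[(-1) + 2·(-1.375) + 2·(-1.25) + 2·(-0.625) + 2·0.5 + 2·2.125 + 4.25] = 0.5.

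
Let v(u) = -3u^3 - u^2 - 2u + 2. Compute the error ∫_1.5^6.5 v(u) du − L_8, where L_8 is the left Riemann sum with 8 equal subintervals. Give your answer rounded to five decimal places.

-257.87760

Exact integral: ∫_1.5^6.5 v(u) du ≈ -1455.4166667.
L_8 = -1197.5390625.
Error ≈ -1455.4166667 − (-1197.5390625) ≈ -257.87760.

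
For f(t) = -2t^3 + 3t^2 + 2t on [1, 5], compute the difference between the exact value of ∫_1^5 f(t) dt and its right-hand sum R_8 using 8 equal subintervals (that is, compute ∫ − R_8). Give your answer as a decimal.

Exact integral: ∫_1^5 f(t) dt = -164.
R_8 = -208.5.
Error = -164 − (-208.5) = 44.5.

44.5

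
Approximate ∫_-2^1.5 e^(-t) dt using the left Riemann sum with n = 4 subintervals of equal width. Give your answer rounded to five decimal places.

10.75249

Δt = (1.5 − (-2))/4 = 0.875.
Left endpoints: -2, -1.125, -0.25, 0.625.
f(-2) ≈ 7.38906, f(-1.125) ≈ 3.08022, f(-0.25) ≈ 1.28403, f(0.625) ≈ 0.53526.
Sum = Δt · [f(-2) + f(-1.125) + f(-0.25) + f(0.625)].
Sum ≈ 10.75249.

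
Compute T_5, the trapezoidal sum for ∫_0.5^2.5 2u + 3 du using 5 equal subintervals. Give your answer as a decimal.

Δu = (2.5 − 0.5)/5 = 0.4.
f(0.5) = 4, f(0.9) = 4.8, f(1.3) = 5.6, f(1.7) = 6.4, f(2.1) = 7.2, f(2.5) = 8.
T_5 = (Δu/2)·[f(u_0) + 2f(u_1) + ... + 2f(u_{4}) + f(u_5)].
Sum = 12.

12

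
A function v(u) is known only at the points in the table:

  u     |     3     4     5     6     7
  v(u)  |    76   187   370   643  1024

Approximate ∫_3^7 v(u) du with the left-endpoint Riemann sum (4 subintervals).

Δu = 1.
Sum = 1·[76 + 187 + 370 + 643] = 1276.

1276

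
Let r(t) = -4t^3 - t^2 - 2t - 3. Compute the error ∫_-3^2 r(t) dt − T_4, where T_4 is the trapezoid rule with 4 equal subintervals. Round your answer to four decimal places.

-6.5104

Exact integral: ∫_-3^2 r(t) dt ≈ 43.333333.
T_4 = 49.84375.
Error ≈ 43.333333 − 49.84375 ≈ -6.5104.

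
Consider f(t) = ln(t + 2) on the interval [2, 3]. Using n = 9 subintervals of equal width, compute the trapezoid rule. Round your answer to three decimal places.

1.502

Δt = (3 − 2)/9 = 1/9.
f(2) ≈ 1.386, f(19/9) ≈ 1.414, f(20/9) ≈ 1.440, f(7/3) ≈ 1.466, f(22/9) ≈ 1.492, f(23/9) ≈ 1.516, f(8/3) ≈ 1.540, f(25/9) ≈ 1.564, f(26/9) ≈ 1.587, f(3) ≈ 1.609.
T_9 = (Δt/2)·[f(t_0) + 2f(t_1) + ... + 2f(t_{8}) + f(t_9)].
Sum ≈ 1.502.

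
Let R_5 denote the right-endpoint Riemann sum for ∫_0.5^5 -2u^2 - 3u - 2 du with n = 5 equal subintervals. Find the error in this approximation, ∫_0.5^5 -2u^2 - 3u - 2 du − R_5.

29.565

Exact integral: ∫_0.5^5 f(u) du = -129.375.
R_5 = -158.94.
Error = -129.375 − (-158.94) = 29.565.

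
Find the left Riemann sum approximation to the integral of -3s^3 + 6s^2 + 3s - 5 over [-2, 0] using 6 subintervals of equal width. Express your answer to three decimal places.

19.556

Δs = (0 − (-2))/6 = 1/3.
Left endpoints: -2, -5/3, -4/3, -1, -2/3, -1/3.
f(-2) = 37, f(-5/3) = 185/9, f(-4/3) = 79/9, f(-1) = 1, f(-2/3) = -31/9, f(-1/3) = -47/9.
Sum = Δs · [f(-2) + f(-5/3) + f(-4/3) + ...].
Sum ≈ 19.556.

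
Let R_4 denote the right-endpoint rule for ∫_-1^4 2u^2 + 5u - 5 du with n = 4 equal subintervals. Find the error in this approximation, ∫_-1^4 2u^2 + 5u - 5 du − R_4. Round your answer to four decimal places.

-36.9792

Exact integral: ∫_-1^4 f(u) du ≈ 55.833333.
R_4 = 92.8125.
Error ≈ 55.833333 − 92.8125 ≈ -36.9792.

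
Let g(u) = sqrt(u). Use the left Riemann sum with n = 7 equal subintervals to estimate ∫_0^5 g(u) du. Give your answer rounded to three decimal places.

6.539

Δu = (5 − 0)/7 = 5/7.
Left endpoints: 0, 5/7, 10/7, 15/7, 20/7, 25/7, 30/7.
g(0) ≈ 0.000, g(5/7) ≈ 0.845, g(10/7) ≈ 1.195, g(15/7) ≈ 1.464, g(20/7) ≈ 1.690, g(25/7) ≈ 1.890, g(30/7) ≈ 2.070.
Sum = Δu · [g(0) + g(5/7) + g(10/7) + ...].
Sum ≈ 6.539.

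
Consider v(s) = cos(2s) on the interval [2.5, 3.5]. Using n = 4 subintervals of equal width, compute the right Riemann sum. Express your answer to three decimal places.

Δs = (3.5 − 2.5)/4 = 0.25.
Right endpoints: 2.75, 3, 3.25, 3.5.
v(2.75) ≈ 0.709, v(3) ≈ 0.960, v(3.25) ≈ 0.977, v(3.5) ≈ 0.754.
Sum = Δs · [v(2.75) + v(3) + v(3.25) + v(3.5)].
Sum ≈ 0.850.

0.850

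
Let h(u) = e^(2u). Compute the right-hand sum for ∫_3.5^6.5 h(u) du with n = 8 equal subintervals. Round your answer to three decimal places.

Δu = (6.5 − 3.5)/8 = 0.375.
Right endpoints: 3.875, 4.25, 4.625, 5, 5.375, 5.75, 6.125, 6.5.
h(3.875) ≈ 2321.572, h(4.25) ≈ 4914.769, h(4.625) ≈ 10404.566, h(5) ≈ 22026.466, h(5.375) ≈ 46630.028, h(5.75) ≈ 98715.771, h(6.125) ≈ 208981.289, h(6.5) ≈ 442413.392.
Sum = Δu · [h(3.875) + h(4.25) + h(4.625) + ...].
Sum ≈ 313652.945.

313652.945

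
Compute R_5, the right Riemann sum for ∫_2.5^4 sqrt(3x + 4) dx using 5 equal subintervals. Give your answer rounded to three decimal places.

5.647

Δx = (4 − 2.5)/5 = 0.3.
Right endpoints: 2.8, 3.1, 3.4, 3.7, 4.
f(2.8) ≈ 3.521, f(3.1) ≈ 3.647, f(3.4) ≈ 3.768, f(3.7) ≈ 3.886, f(4) ≈ 4.000.
Sum = Δx · [f(2.8) + f(3.1) + f(3.4) + f(3.7) + f(4)].
Sum ≈ 5.647.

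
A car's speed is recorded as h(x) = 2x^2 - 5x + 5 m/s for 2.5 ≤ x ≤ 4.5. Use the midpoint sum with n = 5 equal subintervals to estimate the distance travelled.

Δx = (4.5 − 2.5)/5 = 0.4.
Midpoints: 2.7, 3.1, 3.5, 3.9, 4.3.
h(2.7) = 6.08, h(3.1) = 8.72, h(3.5) = 12, h(3.9) = 15.92, h(4.3) = 20.48.
Sum = Δx · [h(2.7) + h(3.1) + h(3.5) + h(3.9) + h(4.3)].
Sum = 25.28.

25.28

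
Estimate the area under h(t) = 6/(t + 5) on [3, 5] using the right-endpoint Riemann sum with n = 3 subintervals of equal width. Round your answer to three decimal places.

Δt = (5 − 3)/3 = 2/3.
Right endpoints: 11/3, 13/3, 5.
h(11/3) = 9/13, h(13/3) = 9/14, h(5) = 0.6.
Sum = Δt · [h(11/3) + h(13/3) + h(5)].
Sum ≈ 1.290.

1.290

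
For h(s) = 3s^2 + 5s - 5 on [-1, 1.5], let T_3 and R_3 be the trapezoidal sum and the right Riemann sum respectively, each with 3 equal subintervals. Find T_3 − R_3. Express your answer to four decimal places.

T_3 ≈ -4.131944.
R_3 ≈ 2.638889.
T_3 − R_3 ≈ -6.7708.

-6.7708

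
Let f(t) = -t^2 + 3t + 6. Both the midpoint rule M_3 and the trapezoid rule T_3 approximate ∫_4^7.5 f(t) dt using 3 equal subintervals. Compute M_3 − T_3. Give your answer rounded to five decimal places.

M_3 ≈ -37.5196759.
T_3 ≈ -38.7106481.
M_3 − T_3 ≈ 1.19097.

1.19097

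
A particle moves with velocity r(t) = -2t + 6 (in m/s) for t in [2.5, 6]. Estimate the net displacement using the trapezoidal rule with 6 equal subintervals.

-8.75

Δt = (6 − 2.5)/6 = 7/12.
r(2.5) = 1, r(37/12) = -1/6, r(11/3) = -4/3, r(4.25) = -2.5, r(29/6) = -11/3, r(65/12) = -29/6, r(6) = -6.
T_6 = (Δt/2)·[r(t_0) + 2r(t_1) + ... + 2r(t_{5}) + r(t_6)].
Sum = -8.75.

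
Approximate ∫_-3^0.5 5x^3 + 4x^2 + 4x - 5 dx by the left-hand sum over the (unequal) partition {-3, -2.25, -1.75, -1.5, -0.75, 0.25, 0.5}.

-141.921875

Subinterval widths: 0.75, 0.5, 0.25, 0.75, 1, 0.25.
Left endpoints: -3, -2.25, -1.75, -1.5, -0.75, 0.25.
f(-3) = -116, f(-2.25) = -50.703125, f(-1.75) = -26.546875, f(-1.5) = -18.875, f(-0.75) = -7.859375, f(0.25) = -3.671875.
Sum = Σ Δx_i · f(x_i).
Sum = -141.921875.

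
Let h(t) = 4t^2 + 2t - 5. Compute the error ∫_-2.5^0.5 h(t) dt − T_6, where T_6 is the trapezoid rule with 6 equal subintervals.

Exact integral: ∫_-2.5^0.5 h(t) dt = 0.
T_6 = 0.5.
Error = 0 − 0.5 = -0.5.

-0.5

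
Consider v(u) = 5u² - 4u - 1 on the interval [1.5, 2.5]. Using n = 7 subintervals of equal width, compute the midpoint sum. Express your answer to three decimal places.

Δu = (2.5 − 1.5)/7 = 1/7.
Midpoints: 11/7, 12/7, 13/7, 2, 15/7, 16/7, 17/7.
v(11/7) = 248/49, v(12/7) = 335/49, v(13/7) = 432/49, v(2) = 11, v(15/7) = 656/49, v(16/7) = 783/49, v(17/7) = 920/49.
Sum = Δu · [v(11/7) + v(12/7) + v(13/7) + ...].
Sum ≈ 11.408.

11.408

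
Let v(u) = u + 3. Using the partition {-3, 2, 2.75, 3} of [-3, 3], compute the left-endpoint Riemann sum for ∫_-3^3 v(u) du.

5.1875

Subinterval widths: 5, 0.75, 0.25.
Left endpoints: -3, 2, 2.75.
v(-3) = 0, v(2) = 5, v(2.75) = 5.75.
Sum = Σ Δu_i · v(u_i).
Sum = 5.1875.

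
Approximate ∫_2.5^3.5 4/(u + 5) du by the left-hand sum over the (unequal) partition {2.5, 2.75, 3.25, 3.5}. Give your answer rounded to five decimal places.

0.51261

Subinterval widths: 0.25, 0.5, 0.25.
Left endpoints: 2.5, 2.75, 3.25.
f(2.5) = 8/15, f(2.75) = 16/31, f(3.25) = 16/33.
Sum = Σ Δu_i · f(u_i).
Sum ≈ 0.51261.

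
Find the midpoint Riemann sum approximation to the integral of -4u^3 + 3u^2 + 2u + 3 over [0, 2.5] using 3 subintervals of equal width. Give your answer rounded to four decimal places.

Δu = (2.5 − 0)/3 = 5/6.
Midpoints: 5/12, 1.25, 25/12.
f(5/12) = 439/108, f(1.25) = 2.375, f(25/12) = -863/54.
Sum = Δu · [f(5/12) + f(1.25) + f(25/12)].
Sum ≈ -7.9514.

-7.9514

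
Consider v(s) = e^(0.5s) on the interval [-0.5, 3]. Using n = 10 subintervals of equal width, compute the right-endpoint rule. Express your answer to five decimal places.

8.07267

Δs = (3 − (-0.5))/10 = 0.35.
Right endpoints: -0.15, 0.2, 0.55, 0.9, 1.25, 1.6, 1.95, 2.3, 2.65, 3.
v(-0.15) ≈ 0.92774, v(0.2) ≈ 1.10517, v(0.55) ≈ 1.31653, v(0.9) ≈ 1.56831, v(1.25) ≈ 1.86825, v(1.6) ≈ 2.22554, v(1.95) ≈ 2.65117, v(2.3) ≈ 3.15819, v(2.65) ≈ 3.76219, v(3) ≈ 4.48169.
Sum = Δs · [v(-0.15) + v(0.2) + v(0.55) + ...].
Sum ≈ 8.07267.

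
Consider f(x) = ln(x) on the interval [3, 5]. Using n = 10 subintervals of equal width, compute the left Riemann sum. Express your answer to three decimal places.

2.700

Δx = (5 − 3)/10 = 0.2.
Left endpoints: 3, 3.2, 3.4, 3.6, 3.8, 4, 4.2, 4.4, 4.6, 4.8.
f(3) ≈ 1.099, f(3.2) ≈ 1.163, f(3.4) ≈ 1.224, f(3.6) ≈ 1.281, f(3.8) ≈ 1.335, f(4) ≈ 1.386, f(4.2) ≈ 1.435, f(4.4) ≈ 1.482, f(4.6) ≈ 1.526, f(4.8) ≈ 1.569.
Sum = Δx · [f(3) + f(3.2) + f(3.4) + ...].
Sum ≈ 2.700.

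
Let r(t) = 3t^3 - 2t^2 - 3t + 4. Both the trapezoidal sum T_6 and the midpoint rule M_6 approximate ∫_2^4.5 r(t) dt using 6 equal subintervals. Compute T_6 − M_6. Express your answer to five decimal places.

2.95681

T_6 ≈ 227.7264178.
M_6 ≈ 224.7696036.
T_6 − M_6 ≈ 2.95681.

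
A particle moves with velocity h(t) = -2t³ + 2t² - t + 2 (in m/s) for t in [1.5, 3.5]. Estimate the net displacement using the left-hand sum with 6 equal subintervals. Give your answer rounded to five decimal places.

Δt = (3.5 − 1.5)/6 = 1/3.
Left endpoints: 1.5, 11/6, 13/6, 2.5, 17/6, 19/6.
h(1.5) = -1.75, h(11/6) = -587/108, h(13/6) = -1201/108, h(2.5) = -19.25, h(17/6) = -3269/108, h(19/6) = -4819/108.
Sum = Δt · [h(1.5) + h(11/6) + h(13/6) + ...].
Sum ≈ -37.48148.

-37.48148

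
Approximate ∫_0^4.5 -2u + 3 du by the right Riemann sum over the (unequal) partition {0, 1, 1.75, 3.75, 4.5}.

Subinterval widths: 1, 0.75, 2, 0.75.
Right endpoints: 1, 1.75, 3.75, 4.5.
f(1) = 1, f(1.75) = -0.5, f(3.75) = -4.5, f(4.5) = -6.
Sum = Σ Δu_i · f(u_i).
Sum = -12.875.

-12.875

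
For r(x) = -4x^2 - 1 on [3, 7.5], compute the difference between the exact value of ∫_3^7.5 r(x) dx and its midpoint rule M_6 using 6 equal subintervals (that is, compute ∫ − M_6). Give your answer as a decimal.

Exact integral: ∫_3^7.5 r(x) dx = -531.
M_6 = -530.15625.
Error = -531 − (-530.15625) = -0.84375.

-0.84375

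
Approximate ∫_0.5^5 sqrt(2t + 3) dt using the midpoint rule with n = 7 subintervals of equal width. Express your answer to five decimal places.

12.96120

Δt = (5 − 0.5)/7 = 9/14.
Midpoints: 23/28, 41/28, 59/28, 2.75, 95/28, 113/28, 131/28.
f(23/28) ≈ 2.15473, f(41/28) ≈ 2.43487, f(59/28) ≈ 2.68594, f(2.75) ≈ 2.91548, f(95/28) ≈ 3.12821, f(113/28) ≈ 3.32738, f(131/28) ≈ 3.51527.
Sum = Δt · [f(23/28) + f(41/28) + f(59/28) + ...].
Sum ≈ 12.96120.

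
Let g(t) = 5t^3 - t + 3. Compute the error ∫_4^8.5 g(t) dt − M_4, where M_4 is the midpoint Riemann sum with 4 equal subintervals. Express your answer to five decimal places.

44.49463

Exact integral: ∫_4^8.5 g(t) dt = 6190.453125.
M_4 ≈ 6145.9584961.
Error ≈ 6190.453125 − 6145.9584961 ≈ 44.49463.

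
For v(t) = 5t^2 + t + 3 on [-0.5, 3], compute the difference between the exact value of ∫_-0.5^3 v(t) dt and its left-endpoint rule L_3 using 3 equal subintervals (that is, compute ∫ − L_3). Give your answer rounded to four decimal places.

23.5926

Exact integral: ∫_-0.5^3 v(t) dt ≈ 60.083333.
L_3 ≈ 36.490741.
Error ≈ 60.083333 − 36.490741 ≈ 23.5926.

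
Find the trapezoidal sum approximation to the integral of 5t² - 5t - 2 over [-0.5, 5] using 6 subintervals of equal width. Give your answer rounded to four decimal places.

139.5179

Δt = (5 − (-0.5))/6 = 11/12.
f(-0.5) = 1.75, f(5/12) = -463/144, f(4/3) = 2/9, f(2.25) = 12.0625, f(19/6) = 1163/36, f(49/12) = 8777/144, f(5) = 98.
T_6 = (Δt/2)·[f(t_0) + 2f(t_1) + ... + 2f(t_{5}) + f(t_6)].
Sum ≈ 139.5179.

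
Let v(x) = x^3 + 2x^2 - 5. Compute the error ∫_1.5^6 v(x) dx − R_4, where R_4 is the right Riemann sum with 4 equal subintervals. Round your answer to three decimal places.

-170.147

Exact integral: ∫_1.5^6 v(x) dx = 441.984375.
R_4 ≈ 612.13184.
Error ≈ 441.984375 − 612.13184 ≈ -170.147.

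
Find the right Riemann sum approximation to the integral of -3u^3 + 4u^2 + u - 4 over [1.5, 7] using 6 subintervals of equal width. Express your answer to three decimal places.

-1747.881

Δu = (7 − 1.5)/6 = 11/12.
Right endpoints: 29/12, 10/3, 4.25, 31/6, 73/12, 7.
f(29/12) = -11845/576, f(10/3) = -202/3, f(4.25) = -157.796875, f(31/6) = -22019/72, f(73/12) = -525.265625, f(7) = -830.
Sum = Δu · [f(29/12) + f(10/3) + f(4.25) + ...].
Sum ≈ -1747.881.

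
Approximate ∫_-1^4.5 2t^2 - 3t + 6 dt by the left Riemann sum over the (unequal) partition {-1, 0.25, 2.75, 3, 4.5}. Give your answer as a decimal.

Subinterval widths: 1.25, 2.5, 0.25, 1.5.
Left endpoints: -1, 0.25, 2.75, 3.
f(-1) = 11, f(0.25) = 5.375, f(2.75) = 12.875, f(3) = 15.
Sum = Σ Δt_i · f(t_i).
Sum = 52.90625.

52.90625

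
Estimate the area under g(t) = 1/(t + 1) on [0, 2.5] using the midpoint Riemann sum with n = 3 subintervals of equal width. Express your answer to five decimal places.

Δt = (2.5 − 0)/3 = 5/6.
Midpoints: 5/12, 1.25, 25/12.
g(5/12) = 12/17, g(1.25) = 4/9, g(25/12) = 12/37.
Sum = Δt · [g(5/12) + g(1.25) + g(25/12)].
Sum ≈ 1.22888.

1.22888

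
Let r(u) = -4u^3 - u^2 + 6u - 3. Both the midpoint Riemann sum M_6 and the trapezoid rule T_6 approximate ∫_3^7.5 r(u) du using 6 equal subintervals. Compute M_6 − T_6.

40.5

M_6 = -3072.9375.
T_6 = -3113.4375.
M_6 − T_6 = 40.5.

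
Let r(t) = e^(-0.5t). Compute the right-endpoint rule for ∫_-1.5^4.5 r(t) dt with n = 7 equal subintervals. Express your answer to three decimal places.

3.222

Δt = (4.5 − (-1.5))/7 = 6/7.
Right endpoints: -9/14, 3/14, 15/14, 27/14, 39/14, 51/14, 4.5.
r(-9/14) ≈ 1.379, r(3/14) ≈ 0.898, r(15/14) ≈ 0.585, r(27/14) ≈ 0.381, r(39/14) ≈ 0.248, r(51/14) ≈ 0.162, r(4.5) ≈ 0.105.
Sum = Δt · [r(-9/14) + r(3/14) + r(15/14) + ...].
Sum ≈ 3.222.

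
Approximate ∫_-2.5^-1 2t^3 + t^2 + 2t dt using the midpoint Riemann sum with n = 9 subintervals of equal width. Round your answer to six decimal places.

-19.373264

Δt = (-1 − (-2.5))/9 = 1/6.
Midpoints: -29/12, -2.25, -25/12, -23/12, -1.75, -19/12, -17/12, -1.25, -13/12.
f(-29/12) = -23519/864, f(-2.25) = -22.21875, f(-25/12) = -15475/864, f(-23/12) = -12305/864, f(-1.75) = -11.15625, f(-19/12) = -7429/864, f(-17/12) = -5627/864, f(-1.25) = -4.84375, f(-13/12) = -3055/864.
Sum = Δt · [f(-29/12) + f(-2.25) + f(-25/12) + ...].
Sum ≈ -19.373264.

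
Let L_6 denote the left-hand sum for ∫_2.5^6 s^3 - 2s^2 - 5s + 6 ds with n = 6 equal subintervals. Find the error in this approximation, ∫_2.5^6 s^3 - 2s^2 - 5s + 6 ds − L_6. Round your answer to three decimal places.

33.851

Exact integral: ∫_2.5^6 f(s) ds ≈ 127.27604.
L_6 ≈ 93.42549.
Error ≈ 127.27604 − 93.42549 ≈ 33.851.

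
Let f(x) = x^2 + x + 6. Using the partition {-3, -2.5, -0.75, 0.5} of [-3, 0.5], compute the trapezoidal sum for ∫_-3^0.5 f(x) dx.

Subinterval widths: 0.5, 1.75, 1.25.
f(-3) = 12, f(-2.5) = 9.75, f(-0.75) = 5.8125, f(0.5) = 6.75.
On each subinterval the trapezoid contributes (Δx_i/2)·[f(x_{i-1}) + f(x_i)].
Sum = 26.90625.

26.90625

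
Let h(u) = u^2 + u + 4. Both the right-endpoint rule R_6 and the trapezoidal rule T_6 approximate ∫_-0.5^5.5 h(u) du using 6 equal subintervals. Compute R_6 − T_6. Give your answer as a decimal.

18

R_6 = 113.5.
T_6 = 95.5.
R_6 − T_6 = 18.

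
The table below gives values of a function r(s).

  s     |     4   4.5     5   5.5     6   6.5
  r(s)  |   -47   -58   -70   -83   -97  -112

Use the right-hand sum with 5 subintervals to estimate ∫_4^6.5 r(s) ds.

Δs = 0.5.
Sum = 0.5·[(-58) + (-70) + (-83) + (-97) + (-112)] = -210.

-210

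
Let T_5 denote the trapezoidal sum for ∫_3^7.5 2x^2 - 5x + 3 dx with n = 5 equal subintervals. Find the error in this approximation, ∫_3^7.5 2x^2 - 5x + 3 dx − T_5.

-1.215

Exact integral: ∫_3^7.5 f(x) dx = 158.625.
T_5 = 159.84.
Error = 158.625 − 159.84 = -1.215.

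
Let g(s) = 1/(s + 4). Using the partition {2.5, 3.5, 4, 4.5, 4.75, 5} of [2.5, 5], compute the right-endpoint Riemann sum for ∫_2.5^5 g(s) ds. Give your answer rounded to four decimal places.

0.3110

Subinterval widths: 1, 0.5, 0.5, 0.25, 0.25.
Right endpoints: 3.5, 4, 4.5, 4.75, 5.
g(3.5) = 2/15, g(4) = 0.125, g(4.5) = 2/17, g(4.75) = 4/35, g(5) = 1/9.
Sum = Σ Δs_i · g(s_i).
Sum ≈ 0.3110.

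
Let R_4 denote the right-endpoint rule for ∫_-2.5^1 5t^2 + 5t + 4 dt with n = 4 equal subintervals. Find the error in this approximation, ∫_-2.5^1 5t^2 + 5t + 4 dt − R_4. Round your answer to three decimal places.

1.595

Exact integral: ∫_-2.5^1 f(t) dt ≈ 28.58333.
R_4 = 26.98828125.
Error ≈ 28.58333 − 26.98828125 ≈ 1.595.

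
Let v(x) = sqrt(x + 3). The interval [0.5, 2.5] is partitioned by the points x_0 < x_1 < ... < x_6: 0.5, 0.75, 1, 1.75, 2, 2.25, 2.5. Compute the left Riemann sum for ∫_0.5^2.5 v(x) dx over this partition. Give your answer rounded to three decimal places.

4.129

Subinterval widths: 0.25, 0.25, 0.75, 0.25, 0.25, 0.25.
Left endpoints: 0.5, 0.75, 1, 1.75, 2, 2.25.
v(0.5) ≈ 1.871, v(0.75) ≈ 1.936, v(1) ≈ 2.000, v(1.75) ≈ 2.179, v(2) ≈ 2.236, v(2.25) ≈ 2.291.
Sum = Σ Δx_i · v(x_i).
Sum ≈ 4.129.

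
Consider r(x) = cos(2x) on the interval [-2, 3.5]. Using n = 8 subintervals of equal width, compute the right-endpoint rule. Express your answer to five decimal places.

0.44206

Δx = (3.5 − (-2))/8 = 0.6875.
Right endpoints: -1.3125, -0.625, 0.0625, 0.75, 1.4375, 2.125, 2.8125, 3.5.
r(-1.3125) ≈ -0.86951, r(-0.625) ≈ 0.31532, r(0.0625) ≈ 0.99220, r(0.75) ≈ 0.07074, r(1.4375) ≈ -0.96467, r(2.125) ≈ -0.44609, r(2.8125) ≈ 0.79110, r(3.5) ≈ 0.75390.
Sum = Δx · [r(-1.3125) + r(-0.625) + r(0.0625) + ...].
Sum ≈ 0.44206.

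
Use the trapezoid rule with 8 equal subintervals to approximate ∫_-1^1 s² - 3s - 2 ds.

-3.3125

Δs = (1 − (-1))/8 = 0.25.
f(-1) = 2, f(-0.75) = 0.8125, f(-0.5) = -0.25, f(-0.25) = -1.1875, f(0) = -2, f(0.25) = -2.6875, f(0.5) = -3.25, f(0.75) = -3.6875, f(1) = -4.
T_8 = (Δs/2)·[f(s_0) + 2f(s_1) + ... + 2f(s_{7}) + f(s_8)].
Sum = -3.3125.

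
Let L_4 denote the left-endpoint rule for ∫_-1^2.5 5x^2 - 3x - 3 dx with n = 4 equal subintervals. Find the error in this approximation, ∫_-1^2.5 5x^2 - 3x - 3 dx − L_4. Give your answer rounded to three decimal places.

Exact integral: ∫_-1^2.5 f(x) dx ≈ 9.33333.
L_4 = 4.67578125.
Error ≈ 9.33333 − 4.67578125 ≈ 4.658.

4.658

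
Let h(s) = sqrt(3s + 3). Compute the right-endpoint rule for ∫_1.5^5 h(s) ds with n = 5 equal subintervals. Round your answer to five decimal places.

Δs = (5 − 1.5)/5 = 0.7.
Right endpoints: 2.2, 2.9, 3.6, 4.3, 5.
h(2.2) ≈ 3.09839, h(2.9) ≈ 3.42053, h(3.6) ≈ 3.71484, h(4.3) ≈ 3.98748, h(5) ≈ 4.24264.
Sum = Δs · [h(2.2) + h(2.9) + h(3.6) + h(4.3) + h(5)].
Sum ≈ 12.92471.

12.92471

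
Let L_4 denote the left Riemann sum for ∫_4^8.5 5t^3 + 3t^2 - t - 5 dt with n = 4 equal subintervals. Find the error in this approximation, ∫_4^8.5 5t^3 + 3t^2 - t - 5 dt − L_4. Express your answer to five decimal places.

1547.78027

Exact integral: ∫_4^8.5 f(t) dt = 6704.578125.
L_4 ≈ 5156.7978516.
Error ≈ 6704.578125 − 5156.7978516 ≈ 1547.78027.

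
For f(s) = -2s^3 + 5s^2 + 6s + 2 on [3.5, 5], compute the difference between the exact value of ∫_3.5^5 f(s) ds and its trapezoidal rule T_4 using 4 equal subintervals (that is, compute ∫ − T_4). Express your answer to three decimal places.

0.721

Exact integral: ∫_3.5^5 f(s) ds = -59.34375.
T_4 ≈ -60.06445.
Error ≈ -59.34375 − (-60.06445) ≈ 0.721.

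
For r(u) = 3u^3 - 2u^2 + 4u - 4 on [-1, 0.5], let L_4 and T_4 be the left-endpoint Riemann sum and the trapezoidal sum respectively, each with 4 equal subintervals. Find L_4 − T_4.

L_4 ≈ -11.141602.
T_4 ≈ -9.102539.
L_4 − T_4 = -2.0390625.

-2.0390625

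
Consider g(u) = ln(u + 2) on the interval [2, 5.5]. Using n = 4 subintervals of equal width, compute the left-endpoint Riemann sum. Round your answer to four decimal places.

5.7842

Δu = (5.5 − 2)/4 = 0.875.
Left endpoints: 2, 2.875, 3.75, 4.625.
g(2) ≈ 1.3863, g(2.875) ≈ 1.5841, g(3.75) ≈ 1.7492, g(4.625) ≈ 1.8909.
Sum = Δu · [g(2) + g(2.875) + g(3.75) + g(4.625)].
Sum ≈ 5.7842.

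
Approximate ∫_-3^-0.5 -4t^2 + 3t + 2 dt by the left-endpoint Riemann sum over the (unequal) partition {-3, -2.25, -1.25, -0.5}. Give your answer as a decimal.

-63.25

Subinterval widths: 0.75, 1, 0.75.
Left endpoints: -3, -2.25, -1.25.
f(-3) = -43, f(-2.25) = -25, f(-1.25) = -8.
Sum = Σ Δt_i · f(t_i).
Sum = -63.25.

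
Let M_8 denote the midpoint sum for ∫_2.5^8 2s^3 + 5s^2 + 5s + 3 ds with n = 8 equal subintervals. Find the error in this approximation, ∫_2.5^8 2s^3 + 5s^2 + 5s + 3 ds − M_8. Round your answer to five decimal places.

7.90715

Exact integral: ∫_2.5^8 f(s) ds ≈ 3016.6354167.
M_8 ≈ 3008.7282715.
Error ≈ 3016.6354167 − 3008.7282715 ≈ 7.90715.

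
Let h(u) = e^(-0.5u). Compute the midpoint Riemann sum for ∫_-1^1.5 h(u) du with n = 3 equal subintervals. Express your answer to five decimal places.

Δu = (1.5 − (-1))/3 = 5/6.
Midpoints: -7/12, 0.25, 13/12.
h(-7/12) ≈ 1.33866, h(0.25) ≈ 0.88250, h(13/12) ≈ 0.58178.
Sum = Δu · [h(-7/12) + h(0.25) + h(13/12)].
Sum ≈ 2.33578.

2.33578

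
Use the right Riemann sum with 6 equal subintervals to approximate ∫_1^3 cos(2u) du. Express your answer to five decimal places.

-0.34279

Δu = (3 − 1)/6 = 1/3.
Right endpoints: 4/3, 5/3, 2, 7/3, 8/3, 3.
f(4/3) ≈ -0.88933, f(5/3) ≈ -0.98167, f(2) ≈ -0.65364, f(7/3) ≈ -0.04571, f(8/3) ≈ 0.58180, f(3) ≈ 0.96017.
Sum = Δu · [f(4/3) + f(5/3) + f(2) + ...].
Sum ≈ -0.34279.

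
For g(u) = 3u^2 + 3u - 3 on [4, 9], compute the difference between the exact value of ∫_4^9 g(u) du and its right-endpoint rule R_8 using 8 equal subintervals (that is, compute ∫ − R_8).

-66.6015625

Exact integral: ∫_4^9 g(u) du = 747.5.
R_8 = 814.1015625.
Error = 747.5 − 814.1015625 = -66.6015625.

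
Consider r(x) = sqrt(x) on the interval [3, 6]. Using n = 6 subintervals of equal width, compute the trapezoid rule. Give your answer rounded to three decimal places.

6.332

Δx = (6 − 3)/6 = 0.5.
r(3) ≈ 1.732, r(3.5) ≈ 1.871, r(4) ≈ 2.000, r(4.5) ≈ 2.121, r(5) ≈ 2.236, r(5.5) ≈ 2.345, r(6) ≈ 2.449.
T_6 = (Δx/2)·[r(x_0) + 2r(x_1) + ... + 2r(x_{5}) + r(x_6)].
Sum ≈ 6.332.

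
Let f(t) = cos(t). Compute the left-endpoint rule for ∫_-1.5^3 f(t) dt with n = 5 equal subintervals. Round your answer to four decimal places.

Δt = (3 − (-1.5))/5 = 0.9.
Left endpoints: -1.5, -0.6, 0.3, 1.2, 2.1.
f(-1.5) ≈ 0.0707, f(-0.6) ≈ 0.8253, f(0.3) ≈ 0.9553, f(1.2) ≈ 0.3624, f(2.1) ≈ -0.5048.
Sum = Δt · [f(-1.5) + f(-0.6) + f(0.3) + f(1.2) + f(2.1)].
Sum ≈ 1.5380.

1.5380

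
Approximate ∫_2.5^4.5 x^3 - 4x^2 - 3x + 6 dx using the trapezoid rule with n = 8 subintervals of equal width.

Δx = (4.5 − 2.5)/8 = 0.25.
f(2.5) = -10.875, f(2.75) = -11.703125, f(3) = -12, f(3.25) = -11.671875, f(3.5) = -10.625, f(3.75) = -8.765625, f(4) = -6, f(4.25) = -2.234375, f(4.5) = 2.625.
T_8 = (Δx/2)·[f(x_0) + 2f(x_1) + ... + 2f(x_{7}) + f(x_8)].
Sum = -16.78125.

-16.78125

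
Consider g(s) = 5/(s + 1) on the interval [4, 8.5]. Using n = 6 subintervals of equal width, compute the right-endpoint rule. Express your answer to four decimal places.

3.0384

Δs = (8.5 − 4)/6 = 0.75.
Right endpoints: 4.75, 5.5, 6.25, 7, 7.75, 8.5.
g(4.75) = 20/23, g(5.5) = 10/13, g(6.25) = 20/29, g(7) = 0.625, g(7.75) = 4/7, g(8.5) = 10/19.
Sum = Δs · [g(4.75) + g(5.5) + g(6.25) + ...].
Sum ≈ 3.0384.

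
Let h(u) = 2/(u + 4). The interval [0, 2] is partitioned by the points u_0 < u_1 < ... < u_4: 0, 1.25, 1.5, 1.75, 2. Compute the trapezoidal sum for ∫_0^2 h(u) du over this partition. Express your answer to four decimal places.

Subinterval widths: 1.25, 0.25, 0.25, 0.25.
h(0) = 0.5, h(1.25) = 8/21, h(1.5) = 4/11, h(1.75) = 8/23, h(2) = 1/3.
On each subinterval the trapezoid contributes (Δu_i/2)·[h(u_{i-1}) + h(u_i)].
Sum ≈ 0.8177.

0.8177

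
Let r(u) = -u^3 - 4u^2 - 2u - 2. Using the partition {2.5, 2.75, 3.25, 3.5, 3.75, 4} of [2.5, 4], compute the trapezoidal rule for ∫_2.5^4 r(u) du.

Subinterval widths: 0.25, 0.5, 0.25, 0.25, 0.25.
r(2.5) = -47.625, r(2.75) = -58.546875, r(3.25) = -85.078125, r(3.5) = -100.875, r(3.75) = -118.484375, r(4) = -138.
On each subinterval the trapezoid contributes (Δu_i/2)·[r(u_{i-1}) + r(u_i)].
Sum = -131.90234375.

-131.90234375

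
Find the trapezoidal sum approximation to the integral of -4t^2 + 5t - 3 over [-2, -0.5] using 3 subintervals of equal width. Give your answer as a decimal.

-24.625

Δt = (-0.5 − (-2))/3 = 0.5.
f(-2) = -29, f(-1.5) = -19.5, f(-1) = -12, f(-0.5) = -6.5.
T_3 = (Δt/2)·[f(t_0) + 2f(t_1) + 2f(t_2) + f(t_3)].
Sum = -24.625.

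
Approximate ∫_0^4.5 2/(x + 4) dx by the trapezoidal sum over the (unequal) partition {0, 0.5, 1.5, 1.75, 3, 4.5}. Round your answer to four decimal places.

Subinterval widths: 0.5, 1, 0.25, 1.25, 1.5.
f(0) = 0.5, f(0.5) = 4/9, f(1.5) = 4/11, f(1.75) = 8/23, f(3) = 2/7, f(4.5) = 4/17.
On each subinterval the trapezoid contributes (Δx_i/2)·[f(x_{i-1}) + f(x_i)].
Sum ≈ 1.5158.

1.5158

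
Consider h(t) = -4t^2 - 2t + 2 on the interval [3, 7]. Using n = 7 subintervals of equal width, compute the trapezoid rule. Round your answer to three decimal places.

-454.204

Δt = (7 − 3)/7 = 4/7.
h(3) = -40, h(25/7) = -2752/49, h(29/7) = -3672/49, h(33/7) = -4720/49, h(37/7) = -5896/49, h(41/7) = -7200/49, h(45/7) = -8632/49, h(7) = -208.
T_7 = (Δt/2)·[h(t_0) + 2h(t_1) + ... + 2h(t_{6}) + h(t_7)].
Sum ≈ -454.204.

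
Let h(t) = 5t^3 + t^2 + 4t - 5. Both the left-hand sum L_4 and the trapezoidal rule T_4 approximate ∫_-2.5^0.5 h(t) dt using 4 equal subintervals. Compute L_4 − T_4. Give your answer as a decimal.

-31.78125

L_4 = -106.21875.
T_4 = -74.4375.
L_4 − T_4 = -31.78125.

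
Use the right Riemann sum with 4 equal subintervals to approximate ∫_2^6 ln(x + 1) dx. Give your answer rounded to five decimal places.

6.73340

Δx = (6 − 2)/4 = 1.
Right endpoints: 3, 4, 5, 6.
f(3) ≈ 1.38629, f(4) ≈ 1.60944, f(5) ≈ 1.79176, f(6) ≈ 1.94591.
Sum = Δx · [f(3) + f(4) + f(5) + f(6)].
Sum ≈ 6.73340.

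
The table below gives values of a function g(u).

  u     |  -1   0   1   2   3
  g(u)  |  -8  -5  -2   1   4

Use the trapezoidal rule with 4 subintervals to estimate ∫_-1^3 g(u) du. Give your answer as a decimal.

Δu = 1.
T_4 = (1/2)·[(-8) + 2·(-5) + 2·(-2) + 2·1 + 4] = -8.

-8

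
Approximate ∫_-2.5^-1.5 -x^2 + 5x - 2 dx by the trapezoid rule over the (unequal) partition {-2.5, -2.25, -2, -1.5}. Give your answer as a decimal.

Subinterval widths: 0.25, 0.25, 0.5.
f(-2.5) = -20.75, f(-2.25) = -18.3125, f(-2) = -16, f(-1.5) = -11.75.
On each subinterval the trapezoid contributes (Δx_i/2)·[f(x_{i-1}) + f(x_i)].
Sum = -16.109375.

-16.109375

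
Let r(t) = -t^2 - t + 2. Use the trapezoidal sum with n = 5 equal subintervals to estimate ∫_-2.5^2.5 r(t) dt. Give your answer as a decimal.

-1.25

Δt = (2.5 − (-2.5))/5 = 1.
r(-2.5) = -1.75, r(-1.5) = 1.25, r(-0.5) = 2.25, r(0.5) = 1.25, r(1.5) = -1.75, r(2.5) = -6.75.
T_5 = (Δt/2)·[r(t_0) + 2r(t_1) + ... + 2r(t_{4}) + r(t_5)].
Sum = -1.25.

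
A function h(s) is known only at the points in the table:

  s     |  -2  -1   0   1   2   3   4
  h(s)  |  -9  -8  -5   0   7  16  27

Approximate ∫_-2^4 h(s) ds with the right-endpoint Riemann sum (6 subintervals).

Δs = 1.
Sum = 1·[(-8) + (-5) + 0 + 7 + 16 + 27] = 37.

37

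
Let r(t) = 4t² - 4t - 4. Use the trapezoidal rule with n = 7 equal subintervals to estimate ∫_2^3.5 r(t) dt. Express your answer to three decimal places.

Δt = (3.5 − 2)/7 = 3/14.
r(2) = 4, r(31/14) = 331/49, r(17/7) = 484/49, r(37/14) = 655/49, r(20/7) = 844/49, r(43/14) = 1051/49, r(23/7) = 1276/49, r(3.5) = 31.
T_7 = (Δt/2)·[r(t_0) + 2r(t_1) + ... + 2r(t_{6}) + r(t_7)].
Sum ≈ 24.046.

24.046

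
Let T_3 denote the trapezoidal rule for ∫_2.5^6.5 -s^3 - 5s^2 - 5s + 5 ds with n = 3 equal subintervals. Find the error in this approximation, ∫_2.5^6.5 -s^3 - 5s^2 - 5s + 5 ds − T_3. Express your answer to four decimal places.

Exact integral: ∫_2.5^6.5 f(s) ds ≈ -938.166667.
T_3 ≈ -960.092593.
Error ≈ -938.166667 − (-960.092593) ≈ 21.9259.

21.9259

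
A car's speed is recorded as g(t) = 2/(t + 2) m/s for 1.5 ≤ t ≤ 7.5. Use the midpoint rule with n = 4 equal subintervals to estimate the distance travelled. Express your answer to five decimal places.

Δt = (7.5 − 1.5)/4 = 1.5.
Midpoints: 2.25, 3.75, 5.25, 6.75.
g(2.25) = 8/17, g(3.75) = 8/23, g(5.25) = 8/29, g(6.75) = 8/35.
Sum = Δt · [g(2.25) + g(3.75) + g(5.25) + g(6.75)].
Sum ≈ 1.98427.

1.98427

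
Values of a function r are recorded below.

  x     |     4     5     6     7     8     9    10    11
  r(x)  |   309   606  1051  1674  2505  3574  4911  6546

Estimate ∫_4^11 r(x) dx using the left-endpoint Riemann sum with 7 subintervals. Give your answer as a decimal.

14630

Δx = 1.
Sum = 1·[309 + 606 + 1051 + 1674 + 2505 + 3574 + 4911] = 14630.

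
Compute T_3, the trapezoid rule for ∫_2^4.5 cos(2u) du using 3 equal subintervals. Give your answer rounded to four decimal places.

0.4425

Δu = (4.5 − 2)/3 = 5/6.
f(2) ≈ -0.6536, f(17/6) ≈ 0.8159, f(11/3) ≈ 0.4974, f(4.5) ≈ -0.9111.
T_3 = (Δu/2)·[f(u_0) + 2f(u_1) + 2f(u_2) + f(u_3)].
Sum ≈ 0.4425.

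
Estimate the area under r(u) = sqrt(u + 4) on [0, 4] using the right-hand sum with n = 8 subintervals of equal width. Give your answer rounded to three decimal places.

9.957

Δu = (4 − 0)/8 = 0.5.
Right endpoints: 0.5, 1, 1.5, 2, 2.5, 3, 3.5, 4.
r(0.5) ≈ 2.121, r(1) ≈ 2.236, r(1.5) ≈ 2.345, r(2) ≈ 2.449, r(2.5) ≈ 2.550, r(3) ≈ 2.646, r(3.5) ≈ 2.739, r(4) ≈ 2.828.
Sum = Δu · [r(0.5) + r(1) + r(1.5) + ...].
Sum ≈ 9.957.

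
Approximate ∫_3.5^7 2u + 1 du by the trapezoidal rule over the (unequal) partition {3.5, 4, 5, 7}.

Subinterval widths: 0.5, 1, 2.
f(3.5) = 8, f(4) = 9, f(5) = 11, f(7) = 15.
On each subinterval the trapezoid contributes (Δu_i/2)·[f(u_{i-1}) + f(u_i)].
Sum = 40.25.

40.25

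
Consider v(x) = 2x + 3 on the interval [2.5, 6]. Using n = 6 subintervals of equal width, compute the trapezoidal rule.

Δx = (6 − 2.5)/6 = 7/12.
v(2.5) = 8, v(37/12) = 55/6, v(11/3) = 31/3, v(4.25) = 11.5, v(29/6) = 38/3, v(65/12) = 83/6, v(6) = 15.
T_6 = (Δx/2)·[v(x_0) + 2v(x_1) + ... + 2v(x_{5}) + v(x_6)].
Sum = 40.25.

40.25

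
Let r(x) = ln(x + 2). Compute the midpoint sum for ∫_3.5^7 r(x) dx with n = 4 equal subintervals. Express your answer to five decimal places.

Δx = (7 − 3.5)/4 = 0.875.
Midpoints: 3.9375, 4.8125, 5.6875, 6.5625.
r(3.9375) ≈ 1.78129, r(4.8125) ≈ 1.91876, r(5.6875) ≈ 2.03960, r(6.5625) ≈ 2.14739.
Sum = Δx · [r(3.9375) + r(4.8125) + r(5.6875) + r(6.5625)].
Sum ≈ 6.90116.

6.90116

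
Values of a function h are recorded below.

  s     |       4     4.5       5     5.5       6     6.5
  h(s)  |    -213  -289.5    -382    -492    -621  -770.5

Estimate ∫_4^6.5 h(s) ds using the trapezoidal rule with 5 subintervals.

-1138.125

Δs = 0.5.
T_5 = (0.5/2)·[(-213) + 2·(-289.5) + 2·(-382) + 2·(-492) + 2·(-621) + (-770.5)] = -1138.125.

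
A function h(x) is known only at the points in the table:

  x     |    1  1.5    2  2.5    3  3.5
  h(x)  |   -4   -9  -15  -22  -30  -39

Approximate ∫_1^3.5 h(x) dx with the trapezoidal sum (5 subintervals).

-48.75

Δx = 0.5.
T_5 = (0.5/2)·[(-4) + 2·(-9) + 2·(-15) + 2·(-22) + 2·(-30) + (-39)] = -48.75.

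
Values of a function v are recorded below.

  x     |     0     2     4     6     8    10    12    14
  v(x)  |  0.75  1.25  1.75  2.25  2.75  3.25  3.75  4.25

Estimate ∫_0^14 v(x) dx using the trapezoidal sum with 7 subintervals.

35

Δx = 2.
T_7 = (2/2)·[0.75 + 2·1.25 + 2·1.75 + 2·2.25 + 2·2.75 + 2·3.25 + 2·3.75 + 4.25] = 35.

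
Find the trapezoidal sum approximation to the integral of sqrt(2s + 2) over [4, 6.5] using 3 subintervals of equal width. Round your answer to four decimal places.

Δs = (6.5 − 4)/3 = 5/6.
f(4) ≈ 3.1623, f(29/6) ≈ 3.4157, f(17/3) ≈ 3.6515, f(6.5) ≈ 3.8730.
T_3 = (Δs/2)·[f(s_0) + 2f(s_1) + 2f(s_2) + f(s_3)].
Sum ≈ 8.8206.

8.8206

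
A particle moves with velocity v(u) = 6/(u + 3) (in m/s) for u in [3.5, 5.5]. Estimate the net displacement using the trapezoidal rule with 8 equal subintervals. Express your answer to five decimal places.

Δu = (5.5 − 3.5)/8 = 0.25.
v(3.5) = 12/13, v(3.75) = 8/9, v(4) = 6/7, v(4.25) = 24/29, v(4.5) = 0.8, v(4.75) = 24/31, v(5) = 0.75, v(5.25) = 8/11, v(5.5) = 12/17.
T_8 = (Δu/2)·[v(u_0) + 2v(u_1) + ... + 2v(u_{7}) + v(u_8)].
Sum ≈ 1.60989.

1.60989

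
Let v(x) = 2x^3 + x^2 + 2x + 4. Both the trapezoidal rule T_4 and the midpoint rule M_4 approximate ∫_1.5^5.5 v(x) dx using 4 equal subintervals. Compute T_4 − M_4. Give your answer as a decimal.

22

T_4 = 568.
M_4 = 546.
T_4 − M_4 = 22.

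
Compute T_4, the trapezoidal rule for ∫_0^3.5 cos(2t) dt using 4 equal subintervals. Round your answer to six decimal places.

Δt = (3.5 − 0)/4 = 0.875.
f(0) ≈ 1.000000, f(0.875) ≈ -0.178246, f(1.75) ≈ -0.936457, f(2.625) ≈ 0.512085, f(3.5) ≈ 0.753902.
T_4 = (Δt/2)·[f(t_0) + 2f(t_1) + 2f(t_2) + 2f(t_3) + f(t_4)].
Sum ≈ 0.240042.

0.240042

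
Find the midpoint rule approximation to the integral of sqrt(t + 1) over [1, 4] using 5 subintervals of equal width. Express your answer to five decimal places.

5.56988

Δt = (4 − 1)/5 = 0.6.
Midpoints: 1.3, 1.9, 2.5, 3.1, 3.7.
f(1.3) ≈ 1.51658, f(1.9) ≈ 1.70294, f(2.5) ≈ 1.87083, f(3.1) ≈ 2.02485, f(3.7) ≈ 2.16795.
Sum = Δt · [f(1.3) + f(1.9) + f(2.5) + f(3.1) + f(3.7)].
Sum ≈ 5.56988.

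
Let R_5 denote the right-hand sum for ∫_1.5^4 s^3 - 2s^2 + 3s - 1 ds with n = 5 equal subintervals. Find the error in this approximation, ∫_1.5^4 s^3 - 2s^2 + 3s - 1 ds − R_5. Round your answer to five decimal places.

Exact integral: ∫_1.5^4 f(s) ds ≈ 40.4427083.
R_5 = 51.25.
Error ≈ 40.4427083 − 51.25 ≈ -10.80729.

-10.80729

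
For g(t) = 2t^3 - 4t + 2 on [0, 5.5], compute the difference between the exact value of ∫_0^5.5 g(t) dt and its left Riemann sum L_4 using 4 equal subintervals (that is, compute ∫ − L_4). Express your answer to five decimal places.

Exact integral: ∫_0^5.5 g(t) dt = 408.03125.
L_4 ≈ 222.9863281.
Error ≈ 408.03125 − 222.9863281 ≈ 185.04492.

185.04492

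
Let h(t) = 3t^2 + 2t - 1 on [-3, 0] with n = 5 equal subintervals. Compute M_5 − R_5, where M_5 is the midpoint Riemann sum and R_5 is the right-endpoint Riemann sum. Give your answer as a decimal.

5.49

M_5 = 14.73.
R_5 = 9.24.
M_5 − R_5 = 5.49.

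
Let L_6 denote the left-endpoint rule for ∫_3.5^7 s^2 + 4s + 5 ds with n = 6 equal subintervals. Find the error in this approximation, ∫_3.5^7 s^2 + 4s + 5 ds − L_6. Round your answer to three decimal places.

14.604

Exact integral: ∫_3.5^7 f(s) ds ≈ 191.04167.
L_6 ≈ 176.43808.
Error ≈ 191.04167 − 176.43808 ≈ 14.604.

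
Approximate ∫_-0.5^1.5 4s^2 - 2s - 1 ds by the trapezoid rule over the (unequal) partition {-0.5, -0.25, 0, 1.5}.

2.9375

Subinterval widths: 0.25, 0.25, 1.5.
f(-0.5) = 1, f(-0.25) = -0.25, f(0) = -1, f(1.5) = 5.
On each subinterval the trapezoid contributes (Δs_i/2)·[f(s_{i-1}) + f(s_i)].
Sum = 2.9375.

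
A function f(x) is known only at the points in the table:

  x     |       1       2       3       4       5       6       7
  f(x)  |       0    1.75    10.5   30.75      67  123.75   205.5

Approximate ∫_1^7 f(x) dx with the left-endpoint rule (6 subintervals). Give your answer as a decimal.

Δx = 1.
Sum = 1·[0 + 1.75 + 10.5 + 30.75 + 67 + 123.75] = 233.75.

233.75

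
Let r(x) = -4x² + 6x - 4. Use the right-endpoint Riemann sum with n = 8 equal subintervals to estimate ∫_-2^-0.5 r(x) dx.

-25.53515625

Δx = (-0.5 − (-2))/8 = 0.1875.
Right endpoints: -1.8125, -1.625, -1.4375, -1.25, -1.0625, -0.875, -0.6875, -0.5.
r(-1.8125) = -28.015625, r(-1.625) = -24.3125, r(-1.4375) = -20.890625, r(-1.25) = -17.75, r(-1.0625) = -14.890625, r(-0.875) = -12.3125, r(-0.6875) = -10.015625, r(-0.5) = -8.
Sum = Δx · [r(-1.8125) + r(-1.625) + r(-1.4375) + ...].
Sum = -25.53515625.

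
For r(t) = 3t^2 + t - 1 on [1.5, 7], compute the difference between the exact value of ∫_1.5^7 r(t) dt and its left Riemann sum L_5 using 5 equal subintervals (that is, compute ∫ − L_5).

76.835

Exact integral: ∫_1.5^7 r(t) dt = 357.5.
L_5 = 280.665.
Error = 357.5 − 280.665 = 76.835.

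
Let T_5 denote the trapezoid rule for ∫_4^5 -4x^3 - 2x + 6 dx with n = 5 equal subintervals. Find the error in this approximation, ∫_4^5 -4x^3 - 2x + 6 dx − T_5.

Exact integral: ∫_4^5 f(x) dx = -372.
T_5 = -372.36.
Error = -372 − (-372.36) = 0.36.

0.36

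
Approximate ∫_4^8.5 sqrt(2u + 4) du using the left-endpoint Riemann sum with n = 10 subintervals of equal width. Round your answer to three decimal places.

Δu = (8.5 − 4)/10 = 0.45.
Left endpoints: 4, 4.45, 4.9, 5.35, 5.8, 6.25, 6.7, 7.15, 7.6, 8.05.
f(4) ≈ 3.464, f(4.45) ≈ 3.592, f(4.9) ≈ 3.715, f(5.35) ≈ 3.834, f(5.8) ≈ 3.950, f(6.25) ≈ 4.062, f(6.7) ≈ 4.171, f(7.15) ≈ 4.278, f(7.6) ≈ 4.382, f(8.05) ≈ 4.483.
Sum = Δu · [f(4) + f(4.45) + f(4.9) + ...].
Sum ≈ 17.969.

17.969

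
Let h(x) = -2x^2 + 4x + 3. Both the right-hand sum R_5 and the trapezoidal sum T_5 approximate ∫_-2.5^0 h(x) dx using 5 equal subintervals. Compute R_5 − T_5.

5.625

R_5 = -10.
T_5 = -15.625.
R_5 − T_5 = 5.625.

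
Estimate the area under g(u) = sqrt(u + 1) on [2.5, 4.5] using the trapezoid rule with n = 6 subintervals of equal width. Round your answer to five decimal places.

4.23333

Δu = (4.5 − 2.5)/6 = 1/3.
g(2.5) ≈ 1.87083, g(17/6) ≈ 1.95789, g(19/6) ≈ 2.04124, g(3.5) ≈ 2.12132, g(23/6) ≈ 2.19848, g(25/6) ≈ 2.27303, g(4.5) ≈ 2.34521.
T_6 = (Δu/2)·[g(u_0) + 2g(u_1) + ... + 2g(u_{5}) + g(u_6)].
Sum ≈ 4.23333.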